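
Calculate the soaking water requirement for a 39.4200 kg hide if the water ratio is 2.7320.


Formula: Water = hide_weight * ratio
Substituting: Water = 39.4200 * 2.7320
Result: 107.6954 kg


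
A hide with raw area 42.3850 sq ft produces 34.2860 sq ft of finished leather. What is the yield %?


Formula: Yield = finished / raw * 100
Substituting: Yield = 34.2860 / 42.3850 * 100
Result: 80.8918 %


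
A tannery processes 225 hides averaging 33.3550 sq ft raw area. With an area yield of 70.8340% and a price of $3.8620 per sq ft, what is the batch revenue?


Raw_total = N * avg_area = 225 * 33.3550 = 7504.8750 sq ft
Finished = Raw_total * yield / 100 = 7504.8750 * 70.8340 / 100 = 5316.0032 sq ft
Value = Finished * price = 5316.0032 * 3.8620 = 20530.4042 $


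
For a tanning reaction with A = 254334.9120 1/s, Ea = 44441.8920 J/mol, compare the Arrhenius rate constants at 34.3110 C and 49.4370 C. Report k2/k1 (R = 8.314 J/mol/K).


T1 = 34.3110 + 273.15 = 307.4610 K; T2 = 49.4370 + 273.15 = 322.5870 K
k1 = A * exp(-Ea/(R*T1)) = 254334.9120 * exp(-44441.8920/(8.314*307.4610)) = 0.00715957 1/s
k2 = A * exp(-Ea/(R*T2)) = 254334.9120 * exp(-44441.8920/(8.314*322.5870)) = 0.0161781 1/s
k2/k1 = 0.0161781 / 0.00715957 = 2.2597


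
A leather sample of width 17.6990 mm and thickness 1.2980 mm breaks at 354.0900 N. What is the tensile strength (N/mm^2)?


Formula: TS = force / (width * thickness)
Substituting: TS = 354.0900 / (17.6990 * 1.2980)
Result: 15.4131 N/mm^2


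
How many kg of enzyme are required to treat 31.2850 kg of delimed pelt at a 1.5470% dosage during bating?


Formula: Enzyme = substrate * pct / 100
Substituting: Enzyme = 31.2850 * 1.5470 / 100
Result: 0.4840 kg


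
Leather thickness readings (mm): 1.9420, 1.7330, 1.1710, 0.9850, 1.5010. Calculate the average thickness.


Formula: Average = sum / n
Substituting: Average = 7.3320 / 5
Result: 1.4664 mm


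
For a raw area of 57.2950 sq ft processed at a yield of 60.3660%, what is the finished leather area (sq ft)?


Formula: finished = raw * yield / 100
Substituting: finished = 57.2950 * 60.3660 / 100
Result: 34.5867 sq ft


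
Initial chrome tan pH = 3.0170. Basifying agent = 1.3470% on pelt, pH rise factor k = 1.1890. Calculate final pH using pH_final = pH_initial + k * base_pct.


Formula: pH_final = pH_initial + k * base_pct
Substituting: pH_final = 3.0170 + 1.1890 * 1.3470
Result: 4.6186


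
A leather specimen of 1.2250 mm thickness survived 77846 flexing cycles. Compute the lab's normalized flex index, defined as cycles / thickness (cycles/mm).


Formula: Index = cycles / thickness
Substituting: Index = 77846 / 1.2250
Result: 63547.7551 cycles/mm


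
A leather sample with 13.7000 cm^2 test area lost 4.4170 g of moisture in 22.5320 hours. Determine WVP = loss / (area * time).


Formula: WVP = loss / (area * time)
Substituting: WVP = 4.4170 / (13.7000 * 22.5320)
Result: 0.0143089 g/(cm^2*hr)


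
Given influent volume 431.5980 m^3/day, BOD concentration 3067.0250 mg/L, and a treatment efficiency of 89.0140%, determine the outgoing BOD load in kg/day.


Load_in = volume * conc / 1000 = 431.5980 * 3067.0250 / 1000 = 1323.7219 kg/day
Removed = Load_in * eff / 100 = 1323.7219 * 89.0140 / 100 = 1178.2978 kg/day
Load_out = Load_in - Removed = 1323.7219 - 1178.2978 = 145.4241 kg/day


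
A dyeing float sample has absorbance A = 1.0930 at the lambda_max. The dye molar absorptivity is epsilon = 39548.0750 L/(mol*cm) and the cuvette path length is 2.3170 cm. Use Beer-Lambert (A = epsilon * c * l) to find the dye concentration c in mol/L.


Formula: c = A / (epsilon * l)
Substituting: c = 1.0930 / (39548.0750 * 2.3170)
Result: 1.1928e-05 mol/L


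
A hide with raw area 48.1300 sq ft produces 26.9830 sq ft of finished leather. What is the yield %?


Formula: Yield = finished / raw * 100
Substituting: Yield = 26.9830 / 48.1300 * 100
Result: 56.0627 %


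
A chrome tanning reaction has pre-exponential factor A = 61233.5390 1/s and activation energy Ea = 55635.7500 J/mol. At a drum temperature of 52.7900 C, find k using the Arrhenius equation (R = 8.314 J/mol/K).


T_K = T_C + 273.15 = 52.7900 + 273.15 = 325.9400 K
exponent = -Ea / (R * T_K) = -55635.7500 / (8.314 * 325.9400) = -20.5308
k = A * exp(exponent) = 61233.5390 * exp(-20.5308) = 7.4228e-05 1/s


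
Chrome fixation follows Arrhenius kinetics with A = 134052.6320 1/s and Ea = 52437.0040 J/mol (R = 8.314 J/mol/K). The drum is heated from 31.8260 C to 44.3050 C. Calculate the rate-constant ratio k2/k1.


T1 = 31.8260 + 273.15 = 304.9760 K; T2 = 44.3050 + 273.15 = 317.4550 K
k1 = A * exp(-Ea/(R*T1)) = 134052.6320 * exp(-52437.0040/(8.314*304.9760)) = 1.3990e-04 1/s
k2 = A * exp(-Ea/(R*T2)) = 134052.6320 * exp(-52437.0040/(8.314*317.4550)) = 3.1541e-04 1/s
k2/k1 = 3.1541e-04 / 1.3990e-04 = 2.2545


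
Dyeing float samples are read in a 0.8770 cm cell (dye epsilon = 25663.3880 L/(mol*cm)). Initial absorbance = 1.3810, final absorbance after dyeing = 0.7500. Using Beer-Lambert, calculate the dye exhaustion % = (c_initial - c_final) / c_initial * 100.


c_initial = A_i / (epsilon * l) = 1.3810 / (25663.3880 * 0.8770) = 6.1359e-05 mol/L
c_final = A_f / (epsilon * l) = 0.7500 / (25663.3880 * 0.8770) = 3.3323e-05 mol/L
Exhaustion = (c_initial - c_final) / c_initial * 100 = (6.1359e-05 - 3.3323e-05) / 6.1359e-05 * 100 = 45.6915 %


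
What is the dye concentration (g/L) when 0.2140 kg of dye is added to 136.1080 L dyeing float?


Formula: Conc = dye_mass(kg) / volume(L) * 1000
Substituting: Conc = 0.2140 / 136.1080 * 1000
Result: 1.5723 g/L


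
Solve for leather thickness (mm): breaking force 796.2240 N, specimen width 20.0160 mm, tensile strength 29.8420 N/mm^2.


Formula: t = F / (TS * w)
Substituting: t = 796.2240 / (29.8420 * 20.0160)
Result: 1.3330 mm


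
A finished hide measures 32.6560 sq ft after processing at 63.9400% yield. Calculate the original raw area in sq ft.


Formula: raw = finished * 100 / yield
Substituting: raw = 32.6560 * 100 / 63.9400
Result: 51.0729 sq ft


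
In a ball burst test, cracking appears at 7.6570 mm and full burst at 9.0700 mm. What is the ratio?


Formula: Ratio = crack / burst
Substituting: Ratio = 7.6570 / 9.0700
Result: 0.8442


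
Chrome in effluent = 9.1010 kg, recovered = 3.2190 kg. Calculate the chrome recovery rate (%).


Formula: Recovery = recovered / input * 100
Substituting: Recovery = 3.2190 / 9.1010 * 100
Result: 35.3697 %


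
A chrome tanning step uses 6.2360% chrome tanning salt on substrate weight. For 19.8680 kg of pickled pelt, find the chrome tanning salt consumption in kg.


Formula: Chrome = substrate * pct / 100
Substituting: Chrome = 19.8680 * 6.2360 / 100
Result: 1.2390 kg


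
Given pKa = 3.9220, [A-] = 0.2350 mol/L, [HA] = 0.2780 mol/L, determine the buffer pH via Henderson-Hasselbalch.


ratio = [A-] / [HA] = 0.2350 / 0.2780 = 0.8453
log10(ratio) = -0.0729769
pH = pKa + log10(ratio) = 3.9220 - 0.0729769 = 3.8490


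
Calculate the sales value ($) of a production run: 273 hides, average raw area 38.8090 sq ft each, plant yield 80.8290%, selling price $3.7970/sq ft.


Raw_total = N * avg_area = 273 * 38.8090 = 10594.8570 sq ft
Finished = Raw_total * yield / 100 = 10594.8570 * 80.8290 / 100 = 8563.7170 sq ft
Value = Finished * price = 8563.7170 * 3.7970 = 32516.4333 $


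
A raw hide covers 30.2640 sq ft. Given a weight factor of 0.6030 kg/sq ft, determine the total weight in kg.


Formula: Weight = area * weight_per_sqft
Substituting: Weight = 30.2640 * 0.6030
Result: 18.2492 kg


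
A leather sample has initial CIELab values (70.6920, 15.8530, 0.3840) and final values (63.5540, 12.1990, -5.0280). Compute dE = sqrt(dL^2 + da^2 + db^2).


dL = -7.1380, da = -3.6540, db = -5.4120
dE = sqrt((-7.1380)^2 + (-3.6540)^2 + (-5.4120)^2) = 9.6743


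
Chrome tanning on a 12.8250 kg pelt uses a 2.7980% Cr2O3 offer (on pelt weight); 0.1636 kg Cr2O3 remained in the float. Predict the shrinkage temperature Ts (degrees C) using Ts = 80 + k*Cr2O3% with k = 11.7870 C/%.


Offered = pelt * offer_pct / 100 = 12.8250 * 2.7980 / 100 = 0.3588 kg
Uptake = offered - residual = 0.3588 - 0.1636 = 0.1952 kg
Cr2O3% on pelt = uptake / pelt * 100 = 0.1952 / 12.8250 * 100 = 1.5224 %
Ts = 80 + k * Cr2O3% = 80 + 11.7870 * 1.5224 = 97.9441 C


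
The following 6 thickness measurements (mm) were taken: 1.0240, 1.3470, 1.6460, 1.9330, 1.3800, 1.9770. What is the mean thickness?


Formula: Average = sum / n
Substituting: Average = 9.3070 / 6
Result: 1.5512 mm


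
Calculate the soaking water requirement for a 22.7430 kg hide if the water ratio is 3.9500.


Formula: Water = hide_weight * ratio
Substituting: Water = 22.7430 * 3.9500
Result: 89.8349 kg


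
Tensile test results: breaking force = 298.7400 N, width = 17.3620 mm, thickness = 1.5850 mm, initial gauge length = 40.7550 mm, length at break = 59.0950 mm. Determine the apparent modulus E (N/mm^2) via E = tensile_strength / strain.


TS = F / (w * t) = 298.7400 / (17.3620 * 1.5850) = 10.8559 N/mm^2
strain = (Lf - L0) / L0 = (59.0950 - 40.7550) / 40.7550 = 0.4500
E = TS / strain = 10.8559 / 0.4500 = 24.1238 N/mm^2


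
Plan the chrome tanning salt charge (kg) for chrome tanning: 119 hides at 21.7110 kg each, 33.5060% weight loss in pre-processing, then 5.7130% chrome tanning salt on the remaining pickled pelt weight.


Total_raw = N * avg_wt = 119 * 21.7110 = 2583.6090 kg
Substrate = Total_raw * (1 - loss/100) = 2583.6090 * (1 - 33.5060/100) = 1717.9450 kg
Chrome = Substrate * pct / 100 = 1717.9450 * 5.7130 / 100 = 98.1462 kg


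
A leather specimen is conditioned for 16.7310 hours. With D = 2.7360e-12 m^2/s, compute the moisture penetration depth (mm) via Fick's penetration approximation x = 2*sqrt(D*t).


t = 16.7310 hr * 3600 = 60231.6000 s
D * t = 2.7360e-12 * 60231.6000 = 1.6479e-07
x = 2 * sqrt(D*t) = 2 * sqrt(1.6479e-07) = 8.1190e-04 m = 0.8119 mm


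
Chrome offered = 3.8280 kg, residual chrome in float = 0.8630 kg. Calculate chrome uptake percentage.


Formula: Uptake = (offered - residual) / offered * 100
Substituting: Uptake = (3.8280 - 0.8630) / 3.8280 * 100
Result: 77.4556 %


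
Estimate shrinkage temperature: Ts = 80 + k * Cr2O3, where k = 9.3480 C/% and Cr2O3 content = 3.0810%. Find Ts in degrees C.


Formula: Ts = 80 + k * Cr2O3
Substituting: Ts = 80 + 9.3480 * 3.0810
Result: 108.8012 C


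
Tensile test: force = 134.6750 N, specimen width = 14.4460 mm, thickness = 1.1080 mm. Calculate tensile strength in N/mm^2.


Formula: TS = force / (width * thickness)
Substituting: TS = 134.6750 / (14.4460 * 1.1080)
Result: 8.4139 N/mm^2


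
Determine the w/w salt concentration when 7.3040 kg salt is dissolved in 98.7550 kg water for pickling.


Formula: Conc = salt / (water + salt) * 100
Substituting: Conc = 7.3040 / (98.7550 + 7.3040) * 100
Result: 6.8867 %


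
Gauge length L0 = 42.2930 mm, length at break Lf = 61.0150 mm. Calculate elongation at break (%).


Formula: Elongation = (Lf - L0) / L0 * 100
Substituting: Elongation = (61.0150 - 42.2930) / 42.2930 * 100
Result: 44.2674 %


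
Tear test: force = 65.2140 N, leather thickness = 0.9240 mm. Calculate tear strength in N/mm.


Formula: Tear strength = force / thickness
Substituting: Tear strength = 65.2140 / 0.9240
Result: 70.5779 N/mm


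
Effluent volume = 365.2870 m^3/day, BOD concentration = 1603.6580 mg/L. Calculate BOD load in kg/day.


Formula: BOD_load = volume * conc / 1000
Substituting: BOD_load = 365.2870 * 1603.6580 / 1000
Result: 585.7954 kg/day


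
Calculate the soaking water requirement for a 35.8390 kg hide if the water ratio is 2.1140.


Formula: Water = hide_weight * ratio
Substituting: Water = 35.8390 * 2.1140
Result: 75.7636 kg


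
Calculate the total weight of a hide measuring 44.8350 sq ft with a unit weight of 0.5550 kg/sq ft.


Formula: Weight = area * weight_per_sqft
Substituting: Weight = 44.8350 * 0.5550
Result: 24.8834 kg


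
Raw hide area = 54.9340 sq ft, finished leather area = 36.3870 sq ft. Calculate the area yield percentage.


Formula: Yield = finished / raw * 100
Substituting: Yield = 36.3870 / 54.9340 * 100
Result: 66.2377 %


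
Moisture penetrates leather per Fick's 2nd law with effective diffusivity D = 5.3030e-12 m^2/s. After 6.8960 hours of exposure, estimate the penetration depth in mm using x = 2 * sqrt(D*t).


t = 6.8960 hr * 3600 = 24825.6000 s
D * t = 5.3030e-12 * 24825.6000 = 1.3165e-07
x = 2 * sqrt(D*t) = 2 * sqrt(1.3165e-07) = 7.2567e-04 m = 0.7257 mm


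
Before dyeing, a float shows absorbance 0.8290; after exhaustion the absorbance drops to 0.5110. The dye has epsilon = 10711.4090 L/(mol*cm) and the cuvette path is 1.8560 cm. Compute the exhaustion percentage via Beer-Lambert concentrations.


c_initial = A_i / (epsilon * l) = 0.8290 / (10711.4090 * 1.8560) = 4.1699e-05 mol/L
c_final = A_f / (epsilon * l) = 0.5110 / (10711.4090 * 1.8560) = 2.5704e-05 mol/L
Exhaustion = (c_initial - c_final) / c_initial * 100 = (4.1699e-05 - 2.5704e-05) / 4.1699e-05 * 100 = 38.3595 %


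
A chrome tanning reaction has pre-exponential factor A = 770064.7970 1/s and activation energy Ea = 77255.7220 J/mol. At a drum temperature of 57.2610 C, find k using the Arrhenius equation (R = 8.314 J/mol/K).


T_K = T_C + 273.15 = 57.2610 + 273.15 = 330.4110 K
exponent = -Ea / (R * T_K) = -77255.7220 / (8.314 * 330.4110) = -28.1233
k = A * exp(exponent) = 770064.7970 * exp(-28.1233) = 4.7069e-07 1/s


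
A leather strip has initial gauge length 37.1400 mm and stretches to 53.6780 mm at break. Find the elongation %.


Formula: Elongation = (Lf - L0) / L0 * 100
Substituting: Elongation = (53.6780 - 37.1400) / 37.1400 * 100
Result: 44.5288 %


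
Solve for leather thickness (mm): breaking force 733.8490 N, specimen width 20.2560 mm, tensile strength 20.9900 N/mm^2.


Formula: t = F / (TS * w)
Substituting: t = 733.8490 / (20.9900 * 20.2560)
Result: 1.7260 mm


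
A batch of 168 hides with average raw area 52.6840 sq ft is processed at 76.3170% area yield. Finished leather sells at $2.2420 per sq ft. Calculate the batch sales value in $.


Raw_total = N * avg_area = 168 * 52.6840 = 8850.9120 sq ft
Finished = Raw_total * yield / 100 = 8850.9120 * 76.3170 / 100 = 6754.7505 sq ft
Value = Finished * price = 6754.7505 * 2.2420 = 15144.1506 $


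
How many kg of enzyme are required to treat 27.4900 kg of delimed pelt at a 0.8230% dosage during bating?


Formula: Enzyme = substrate * pct / 100
Substituting: Enzyme = 27.4900 * 0.8230 / 100
Result: 0.2262 kg


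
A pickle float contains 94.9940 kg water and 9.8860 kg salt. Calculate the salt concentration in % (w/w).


Formula: Conc = salt / (water + salt) * 100
Substituting: Conc = 9.8860 / (94.9940 + 9.8860) * 100
Result: 9.4260 %


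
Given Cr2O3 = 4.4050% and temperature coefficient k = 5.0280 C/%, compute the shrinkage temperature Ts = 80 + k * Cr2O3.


Formula: Ts = 80 + k * Cr2O3
Substituting: Ts = 80 + 5.0280 * 4.4050
Result: 102.1483 C


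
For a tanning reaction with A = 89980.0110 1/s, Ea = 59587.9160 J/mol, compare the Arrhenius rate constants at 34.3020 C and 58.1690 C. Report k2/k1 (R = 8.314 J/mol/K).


T1 = 34.3020 + 273.15 = 307.4520 K; T2 = 58.1690 + 273.15 = 331.3190 K
k1 = A * exp(-Ea/(R*T1)) = 89980.0110 * exp(-59587.9160/(8.314*307.4520)) = 6.7620e-06 1/s
k2 = A * exp(-Ea/(R*T2)) = 89980.0110 * exp(-59587.9160/(8.314*331.3190)) = 3.6256e-05 1/s
k2/k1 = 3.6256e-05 / 6.7620e-06 = 5.3617


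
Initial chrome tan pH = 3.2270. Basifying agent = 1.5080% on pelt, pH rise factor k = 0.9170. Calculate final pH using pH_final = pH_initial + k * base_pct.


Formula: pH_final = pH_initial + k * base_pct
Substituting: pH_final = 3.2270 + 0.9170 * 1.5080
Result: 4.6098


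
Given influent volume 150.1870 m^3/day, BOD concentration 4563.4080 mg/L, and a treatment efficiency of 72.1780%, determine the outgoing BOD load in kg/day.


Load_in = volume * conc / 1000 = 150.1870 * 4563.4080 / 1000 = 685.3646 kg/day
Removed = Load_in * eff / 100 = 685.3646 * 72.1780 / 100 = 494.6824 kg/day
Load_out = Load_in - Removed = 685.3646 - 494.6824 = 190.6821 kg/day


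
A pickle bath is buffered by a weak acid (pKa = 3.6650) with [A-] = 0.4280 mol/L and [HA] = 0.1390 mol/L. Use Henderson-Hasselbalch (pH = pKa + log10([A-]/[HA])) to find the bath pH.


ratio = [A-] / [HA] = 0.4280 / 0.1390 = 3.0791
log10(ratio) = 0.4884
pH = pKa + log10(ratio) = 3.6650 + 0.4884 = 4.1534


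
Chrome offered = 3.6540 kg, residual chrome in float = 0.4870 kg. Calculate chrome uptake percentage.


Formula: Uptake = (offered - residual) / offered * 100
Substituting: Uptake = (3.6540 - 0.4870) / 3.6540 * 100
Result: 86.6721 %


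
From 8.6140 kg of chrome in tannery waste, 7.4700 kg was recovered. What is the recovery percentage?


Formula: Recovery = recovered / input * 100
Substituting: Recovery = 7.4700 / 8.6140 * 100
Result: 86.7193 %


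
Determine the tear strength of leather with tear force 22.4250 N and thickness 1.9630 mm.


Formula: Tear strength = force / thickness
Substituting: Tear strength = 22.4250 / 1.9630
Result: 11.4238 N/mm


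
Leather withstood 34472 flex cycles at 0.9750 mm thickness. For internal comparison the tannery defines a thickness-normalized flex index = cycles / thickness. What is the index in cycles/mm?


Formula: Index = cycles / thickness
Substituting: Index = 34472 / 0.9750
Result: 35355.8974 cycles/mm


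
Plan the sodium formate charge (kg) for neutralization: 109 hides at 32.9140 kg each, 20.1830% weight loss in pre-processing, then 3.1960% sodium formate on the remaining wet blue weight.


Total_raw = N * avg_wt = 109 * 32.9140 = 3587.6260 kg
Substrate = Total_raw * (1 - loss/100) = 3587.6260 * (1 - 20.1830/100) = 2863.5354 kg
Neutralizer = Substrate * pct / 100 = 2863.5354 * 3.1960 / 100 = 91.5186 kg


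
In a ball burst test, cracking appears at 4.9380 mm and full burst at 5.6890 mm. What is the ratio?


Formula: Ratio = crack / burst
Substituting: Ratio = 4.9380 / 5.6890
Result: 0.8680


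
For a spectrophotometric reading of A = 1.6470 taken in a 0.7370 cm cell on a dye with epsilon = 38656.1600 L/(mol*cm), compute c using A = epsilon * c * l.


Formula: c = A / (epsilon * l)
Substituting: c = 1.6470 / (38656.1600 * 0.7370)
Result: 5.7811e-05 mol/L


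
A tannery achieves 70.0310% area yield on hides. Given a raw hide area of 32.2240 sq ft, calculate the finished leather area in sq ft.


Formula: finished = raw * yield / 100
Substituting: finished = 32.2240 * 70.0310 / 100
Result: 22.5668 sq ft


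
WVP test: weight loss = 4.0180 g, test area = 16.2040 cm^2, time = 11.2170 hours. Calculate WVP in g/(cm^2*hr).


Formula: WVP = loss / (area * time)
Substituting: WVP = 4.0180 / (16.2040 * 11.2170)
Result: 0.022106 g/(cm^2*hr)


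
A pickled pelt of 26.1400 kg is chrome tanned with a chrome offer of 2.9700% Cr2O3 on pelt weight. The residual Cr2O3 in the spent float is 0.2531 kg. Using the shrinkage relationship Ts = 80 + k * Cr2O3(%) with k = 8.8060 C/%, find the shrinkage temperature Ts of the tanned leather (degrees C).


Offered = pelt * offer_pct / 100 = 26.1400 * 2.9700 / 100 = 0.7764 kg
Uptake = offered - residual = 0.7764 - 0.2531 = 0.5233 kg
Cr2O3% on pelt = uptake / pelt * 100 = 0.5233 / 26.1400 * 100 = 2.0018 %
Ts = 80 + k * Cr2O3% = 80 + 8.8060 * 2.0018 = 97.6274 C


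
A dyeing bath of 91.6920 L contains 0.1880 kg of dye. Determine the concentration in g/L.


Formula: Conc = dye_mass(kg) / volume(L) * 1000
Substituting: Conc = 0.1880 / 91.6920 * 1000
Result: 2.0503 g/L


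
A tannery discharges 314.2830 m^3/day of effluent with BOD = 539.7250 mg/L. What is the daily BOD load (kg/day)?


Formula: BOD_load = volume * conc / 1000
Substituting: BOD_load = 314.2830 * 539.7250 / 1000
Result: 169.6264 kg/day


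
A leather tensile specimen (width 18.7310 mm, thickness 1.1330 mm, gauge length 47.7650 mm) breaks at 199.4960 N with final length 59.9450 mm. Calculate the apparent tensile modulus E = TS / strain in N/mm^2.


TS = F / (w * t) = 199.4960 / (18.7310 * 1.1330) = 9.4003 N/mm^2
strain = (Lf - L0) / L0 = (59.9450 - 47.7650) / 47.7650 = 0.2550
E = TS / strain = 9.4003 / 0.2550 = 36.8643 N/mm^2


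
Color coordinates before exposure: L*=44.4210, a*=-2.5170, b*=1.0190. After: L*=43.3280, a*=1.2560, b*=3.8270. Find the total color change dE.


dL = -1.0930, da = 3.7730, db = 2.8080
dE = sqrt((-1.0930)^2 + 3.7730^2 + 2.8080^2) = 4.8286


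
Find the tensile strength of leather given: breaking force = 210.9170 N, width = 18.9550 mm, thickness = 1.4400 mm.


Formula: TS = force / (width * thickness)
Substituting: TS = 210.9170 / (18.9550 * 1.4400)
Result: 7.7273 N/mm^2


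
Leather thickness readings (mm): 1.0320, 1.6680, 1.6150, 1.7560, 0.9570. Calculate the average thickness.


Formula: Average = sum / n
Substituting: Average = 7.0280 / 5
Result: 1.4056 mm


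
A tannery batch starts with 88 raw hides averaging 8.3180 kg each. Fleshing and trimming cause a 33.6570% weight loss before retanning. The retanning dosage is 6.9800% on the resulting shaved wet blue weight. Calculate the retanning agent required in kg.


Total_raw = N * avg_wt = 88 * 8.3180 = 731.9840 kg
Substrate = Total_raw * (1 - loss/100) = 731.9840 * (1 - 33.6570/100) = 485.6201 kg
Retan = Substrate * pct / 100 = 485.6201 * 6.9800 / 100 = 33.8963 kg


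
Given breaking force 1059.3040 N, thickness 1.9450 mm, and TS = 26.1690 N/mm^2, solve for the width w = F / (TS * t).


Formula: w = F / (TS * t)
Substituting: w = 1059.3040 / (26.1690 * 1.9450)
Result: 20.8120 mm


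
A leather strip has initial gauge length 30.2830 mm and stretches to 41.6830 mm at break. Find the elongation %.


Formula: Elongation = (Lf - L0) / L0 * 100
Substituting: Elongation = (41.6830 - 30.2830) / 30.2830 * 100
Result: 37.6449 %


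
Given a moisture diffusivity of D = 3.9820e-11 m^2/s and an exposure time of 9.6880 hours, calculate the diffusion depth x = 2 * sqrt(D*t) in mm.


t = 9.6880 hr * 3600 = 34876.8000 s
D * t = 3.9820e-11 * 34876.8000 = 1.3888e-06
x = 2 * sqrt(D*t) = 2 * sqrt(1.3888e-06) = 0.00235694 m = 2.3569 mm


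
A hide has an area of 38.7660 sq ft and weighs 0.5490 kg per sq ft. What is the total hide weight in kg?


Formula: Weight = area * weight_per_sqft
Substituting: Weight = 38.7660 * 0.5490
Result: 21.2825 kg


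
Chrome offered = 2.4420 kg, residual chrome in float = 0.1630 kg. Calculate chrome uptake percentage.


Formula: Uptake = (offered - residual) / offered * 100
Substituting: Uptake = (2.4420 - 0.1630) / 2.4420 * 100
Result: 93.3251 %


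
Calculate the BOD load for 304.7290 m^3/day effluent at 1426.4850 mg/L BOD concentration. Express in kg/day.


Formula: BOD_load = volume * conc / 1000
Substituting: BOD_load = 304.7290 * 1426.4850 / 1000
Result: 434.6913 kg/day


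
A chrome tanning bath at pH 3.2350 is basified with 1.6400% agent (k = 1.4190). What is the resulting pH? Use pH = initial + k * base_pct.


Formula: pH_final = pH_initial + k * base_pct
Substituting: pH_final = 3.2350 + 1.4190 * 1.6400
Result: 5.5622


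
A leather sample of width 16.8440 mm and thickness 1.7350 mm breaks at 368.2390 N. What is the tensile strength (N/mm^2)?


Formula: TS = force / (width * thickness)
Substituting: TS = 368.2390 / (16.8440 * 1.7350)
Result: 12.6004 N/mm^2


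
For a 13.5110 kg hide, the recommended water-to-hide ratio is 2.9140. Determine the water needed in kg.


Formula: Water = hide_weight * ratio
Substituting: Water = 13.5110 * 2.9140
Result: 39.3711 kg


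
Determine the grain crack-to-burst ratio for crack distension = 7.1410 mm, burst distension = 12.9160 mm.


Formula: Ratio = crack / burst
Substituting: Ratio = 7.1410 / 12.9160
Result: 0.5529


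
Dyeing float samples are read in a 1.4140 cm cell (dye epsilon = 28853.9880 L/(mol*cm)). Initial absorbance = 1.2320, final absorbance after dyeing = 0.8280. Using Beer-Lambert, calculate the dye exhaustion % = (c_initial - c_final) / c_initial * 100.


c_initial = A_i / (epsilon * l) = 1.2320 / (28853.9880 * 1.4140) = 3.0196e-05 mol/L
c_final = A_f / (epsilon * l) = 0.8280 / (28853.9880 * 1.4140) = 2.0294e-05 mol/L
Exhaustion = (c_initial - c_final) / c_initial * 100 = (3.0196e-05 - 2.0294e-05) / 3.0196e-05 * 100 = 32.7922 %


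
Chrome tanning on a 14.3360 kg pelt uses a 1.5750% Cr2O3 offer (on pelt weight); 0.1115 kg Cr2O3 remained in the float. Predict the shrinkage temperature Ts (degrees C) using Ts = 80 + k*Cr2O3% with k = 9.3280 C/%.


Offered = pelt * offer_pct / 100 = 14.3360 * 1.5750 / 100 = 0.2258 kg
Uptake = offered - residual = 0.2258 - 0.1115 = 0.1143 kg
Cr2O3% on pelt = uptake / pelt * 100 = 0.1143 / 14.3360 * 100 = 0.7972 %
Ts = 80 + k * Cr2O3% = 80 + 9.3280 * 0.7972 = 87.4366 C


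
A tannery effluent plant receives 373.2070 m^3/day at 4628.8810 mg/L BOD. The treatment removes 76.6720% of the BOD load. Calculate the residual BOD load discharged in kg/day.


Load_in = volume * conc / 1000 = 373.2070 * 4628.8810 / 1000 = 1727.5308 kg/day
Removed = Load_in * eff / 100 = 1727.5308 * 76.6720 / 100 = 1324.5324 kg/day
Load_out = Load_in - Removed = 1727.5308 - 1324.5324 = 402.9984 kg/day


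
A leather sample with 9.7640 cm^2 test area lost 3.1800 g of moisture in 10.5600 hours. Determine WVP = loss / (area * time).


Formula: WVP = loss / (area * time)
Substituting: WVP = 3.1800 / (9.7640 * 10.5600)
Result: 0.0308415 g/(cm^2*hr)


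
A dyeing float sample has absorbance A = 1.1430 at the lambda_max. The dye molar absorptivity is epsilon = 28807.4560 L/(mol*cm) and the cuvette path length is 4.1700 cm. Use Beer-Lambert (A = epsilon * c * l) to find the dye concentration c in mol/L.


Formula: c = A / (epsilon * l)
Substituting: c = 1.1430 / (28807.4560 * 4.1700)
Result: 9.5149e-06 mol/L


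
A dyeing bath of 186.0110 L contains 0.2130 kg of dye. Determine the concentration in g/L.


Formula: Conc = dye_mass(kg) / volume(L) * 1000
Substituting: Conc = 0.2130 / 186.0110 * 1000
Result: 1.1451 g/L


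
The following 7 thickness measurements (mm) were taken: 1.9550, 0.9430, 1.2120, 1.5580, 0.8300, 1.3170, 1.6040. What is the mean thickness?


Formula: Average = sum / n
Substituting: Average = 9.4190 / 7
Result: 1.3456 mm


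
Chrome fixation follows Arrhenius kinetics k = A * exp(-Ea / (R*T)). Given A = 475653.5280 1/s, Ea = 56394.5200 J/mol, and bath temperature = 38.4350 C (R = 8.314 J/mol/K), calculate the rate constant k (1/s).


T_K = T_C + 273.15 = 38.4350 + 273.15 = 311.5850 K
exponent = -Ea / (R * T_K) = -56394.5200 / (8.314 * 311.5850) = -21.7696
k = A * exp(exponent) = 475653.5280 * exp(-21.7696) = 1.6706e-04 1/s


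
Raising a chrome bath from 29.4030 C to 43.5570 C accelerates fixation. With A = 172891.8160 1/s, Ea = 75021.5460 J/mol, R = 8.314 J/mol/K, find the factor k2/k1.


T1 = 29.4030 + 273.15 = 302.5530 K; T2 = 43.5570 + 273.15 = 316.7070 K
k1 = A * exp(-Ea/(R*T1)) = 172891.8160 * exp(-75021.5460/(8.314*302.5530)) = 1.9280e-08 1/s
k2 = A * exp(-Ea/(R*T2)) = 172891.8160 * exp(-75021.5460/(8.314*316.7070)) = 7.3112e-08 1/s
k2/k1 = 7.3112e-08 / 1.9280e-08 = 3.7920


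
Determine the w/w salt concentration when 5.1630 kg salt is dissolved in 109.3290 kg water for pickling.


Formula: Conc = salt / (water + salt) * 100
Substituting: Conc = 5.1630 / (109.3290 + 5.1630) * 100
Result: 4.5095 %


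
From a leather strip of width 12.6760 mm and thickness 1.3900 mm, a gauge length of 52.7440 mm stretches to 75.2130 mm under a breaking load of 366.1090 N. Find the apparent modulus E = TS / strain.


TS = F / (w * t) = 366.1090 / (12.6760 * 1.3900) = 20.7785 N/mm^2
strain = (Lf - L0) / L0 = (75.2130 - 52.7440) / 52.7440 = 0.4260
E = TS / strain = 20.7785 / 0.4260 = 48.7756 N/mm^2


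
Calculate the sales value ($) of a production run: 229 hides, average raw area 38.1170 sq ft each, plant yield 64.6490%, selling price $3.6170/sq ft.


Raw_total = N * avg_area = 229 * 38.1170 = 8728.7930 sq ft
Finished = Raw_total * yield / 100 = 8728.7930 * 64.6490 / 100 = 5643.0774 sq ft
Value = Finished * price = 5643.0774 * 3.6170 = 20411.0109 $


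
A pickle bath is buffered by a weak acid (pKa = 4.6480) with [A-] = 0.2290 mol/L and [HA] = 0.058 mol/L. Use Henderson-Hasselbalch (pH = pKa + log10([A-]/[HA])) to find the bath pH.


ratio = [A-] / [HA] = 0.2290 / 0.058 = 3.9483
log10(ratio) = 0.5964
pH = pKa + log10(ratio) = 4.6480 + 0.5964 = 5.2444


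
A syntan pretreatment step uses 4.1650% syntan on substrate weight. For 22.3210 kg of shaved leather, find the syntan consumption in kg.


Formula: Syntan = substrate * pct / 100
Substituting: Syntan = 22.3210 * 4.1650 / 100
Result: 0.9297 kg


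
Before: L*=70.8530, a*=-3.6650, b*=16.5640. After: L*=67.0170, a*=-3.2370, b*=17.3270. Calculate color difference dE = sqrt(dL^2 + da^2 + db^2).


dL = -3.8360, da = 0.4280, db = 0.7630
dE = sqrt((-3.8360)^2 + 0.4280^2 + 0.7630^2) = 3.9345


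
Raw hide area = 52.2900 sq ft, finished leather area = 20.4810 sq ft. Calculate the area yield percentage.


Formula: Yield = finished / raw * 100
Substituting: Yield = 20.4810 / 52.2900 * 100
Result: 39.1681 %


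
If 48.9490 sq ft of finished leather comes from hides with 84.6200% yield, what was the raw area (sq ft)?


Formula: raw = finished * 100 / yield
Substituting: raw = 48.9490 * 100 / 84.6200
Result: 57.8457 sq ft


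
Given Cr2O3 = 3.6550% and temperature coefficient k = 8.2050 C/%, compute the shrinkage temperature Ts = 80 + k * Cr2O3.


Formula: Ts = 80 + k * Cr2O3
Substituting: Ts = 80 + 8.2050 * 3.6550
Result: 109.9893 C


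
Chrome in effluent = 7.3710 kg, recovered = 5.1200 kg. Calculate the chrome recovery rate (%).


Formula: Recovery = recovered / input * 100
Substituting: Recovery = 5.1200 / 7.3710 * 100
Result: 69.4614 %


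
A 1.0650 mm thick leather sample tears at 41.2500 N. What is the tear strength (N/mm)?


Formula: Tear strength = force / thickness
Substituting: Tear strength = 41.2500 / 1.0650
Result: 38.7324 N/mm


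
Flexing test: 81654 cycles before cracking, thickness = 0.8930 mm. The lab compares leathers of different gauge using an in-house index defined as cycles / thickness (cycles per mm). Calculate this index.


Formula: Index = cycles / thickness
Substituting: Index = 81654 / 0.8930
Result: 91437.8499 cycles/mm


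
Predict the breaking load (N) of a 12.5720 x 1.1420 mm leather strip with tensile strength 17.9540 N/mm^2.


Formula: F = TS * w * t
Substituting: F = 17.9540 * 12.5720 * 1.1420
Result: 257.7696 N


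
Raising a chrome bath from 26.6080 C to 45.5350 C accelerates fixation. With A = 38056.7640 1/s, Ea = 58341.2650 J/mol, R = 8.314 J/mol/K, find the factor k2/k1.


T1 = 26.6080 + 273.15 = 299.7580 K; T2 = 45.5350 + 273.15 = 318.6850 K
k1 = A * exp(-Ea/(R*T1)) = 38056.7640 * exp(-58341.2650/(8.314*299.7580)) = 2.5927e-06 1/s
k2 = A * exp(-Ea/(R*T2)) = 38056.7640 * exp(-58341.2650/(8.314*318.6850)) = 1.0413e-05 1/s
k2/k1 = 1.0413e-05 / 2.5927e-06 = 4.0161


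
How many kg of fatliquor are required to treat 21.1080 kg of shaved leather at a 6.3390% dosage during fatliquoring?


Formula: Fat = substrate * pct / 100
Substituting: Fat = 21.1080 * 6.3390 / 100
Result: 1.3380 kg


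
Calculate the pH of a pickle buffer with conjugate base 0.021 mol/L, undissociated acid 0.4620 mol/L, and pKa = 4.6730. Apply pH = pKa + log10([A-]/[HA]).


ratio = [A-] / [HA] = 0.021 / 0.4620 = 0.0454545
log10(ratio) = -1.3424
pH = pKa + log10(ratio) = 4.6730 - 1.3424 = 3.3306


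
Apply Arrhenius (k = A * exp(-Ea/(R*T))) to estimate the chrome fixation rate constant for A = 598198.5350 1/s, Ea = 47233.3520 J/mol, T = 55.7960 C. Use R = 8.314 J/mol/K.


T_K = T_C + 273.15 = 55.7960 + 273.15 = 328.9460 K
exponent = -Ea / (R * T_K) = -47233.3520 / (8.314 * 328.9460) = -17.2709
k = A * exp(exponent) = 598198.5350 * exp(-17.2709) = 0.0188887 1/s


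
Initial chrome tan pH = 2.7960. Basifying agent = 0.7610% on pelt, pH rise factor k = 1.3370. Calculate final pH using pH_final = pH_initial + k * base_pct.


Formula: pH_final = pH_initial + k * base_pct
Substituting: pH_final = 2.7960 + 1.3370 * 0.7610
Result: 3.8135


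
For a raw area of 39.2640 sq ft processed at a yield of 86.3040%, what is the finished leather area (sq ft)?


Formula: finished = raw * yield / 100
Substituting: finished = 39.2640 * 86.3040 / 100
Result: 33.8864 sq ft


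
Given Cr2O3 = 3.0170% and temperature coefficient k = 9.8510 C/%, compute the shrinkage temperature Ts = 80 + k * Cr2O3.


Formula: Ts = 80 + k * Cr2O3
Substituting: Ts = 80 + 9.8510 * 3.0170
Result: 109.7205 C


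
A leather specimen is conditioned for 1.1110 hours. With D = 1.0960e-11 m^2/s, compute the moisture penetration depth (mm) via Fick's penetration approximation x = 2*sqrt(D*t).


t = 1.1110 hr * 3600 = 3999.6000 s
D * t = 1.0960e-11 * 3999.6000 = 4.3836e-08
x = 2 * sqrt(D*t) = 2 * sqrt(4.3836e-08) = 4.1874e-04 m = 0.4187 mm


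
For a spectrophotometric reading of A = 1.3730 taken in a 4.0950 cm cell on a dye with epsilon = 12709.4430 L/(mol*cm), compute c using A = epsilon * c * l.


Formula: c = A / (epsilon * l)
Substituting: c = 1.3730 / (12709.4430 * 4.0950)
Result: 2.6381e-05 mol/L


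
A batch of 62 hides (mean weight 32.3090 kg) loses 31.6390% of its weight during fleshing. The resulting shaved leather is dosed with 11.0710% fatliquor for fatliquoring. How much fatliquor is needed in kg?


Total_raw = N * avg_wt = 62 * 32.3090 = 2003.1580 kg
Substrate = Total_raw * (1 - loss/100) = 2003.1580 * (1 - 31.6390/100) = 1369.3788 kg
Fat = Substrate * pct / 100 = 1369.3788 * 11.0710 / 100 = 151.6039 kg


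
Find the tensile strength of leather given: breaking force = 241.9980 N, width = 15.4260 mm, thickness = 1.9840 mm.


Formula: TS = force / (width * thickness)
Substituting: TS = 241.9980 / (15.4260 * 1.9840)
Result: 7.9071 N/mm^2


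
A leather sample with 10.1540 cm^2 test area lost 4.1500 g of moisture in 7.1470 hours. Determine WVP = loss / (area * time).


Formula: WVP = loss / (area * time)
Substituting: WVP = 4.1500 / (10.1540 * 7.1470)
Result: 0.0571857 g/(cm^2*hr)


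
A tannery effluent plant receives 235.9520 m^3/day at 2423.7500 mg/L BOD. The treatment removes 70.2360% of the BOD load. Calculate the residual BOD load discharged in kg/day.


Load_in = volume * conc / 1000 = 235.9520 * 2423.7500 / 1000 = 571.8887 kg/day
Removed = Load_in * eff / 100 = 571.8887 * 70.2360 / 100 = 401.6717 kg/day
Load_out = Load_in - Removed = 571.8887 - 401.6717 = 170.2169 kg/day


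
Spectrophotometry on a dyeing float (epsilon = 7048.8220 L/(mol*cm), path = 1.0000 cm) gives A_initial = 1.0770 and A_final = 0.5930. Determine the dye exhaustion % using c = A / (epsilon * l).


c_initial = A_i / (epsilon * l) = 1.0770 / (7048.8220 * 1.0000) = 1.5279e-04 mol/L
c_final = A_f / (epsilon * l) = 0.5930 / (7048.8220 * 1.0000) = 8.4128e-05 mol/L
Exhaustion = (c_initial - c_final) / c_initial * 100 = (1.5279e-04 - 8.4128e-05) / 1.5279e-04 * 100 = 44.9396 %


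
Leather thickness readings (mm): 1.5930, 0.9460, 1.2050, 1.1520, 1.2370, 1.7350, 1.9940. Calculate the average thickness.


Formula: Average = sum / n
Substituting: Average = 9.8620 / 7
Result: 1.4089 mm


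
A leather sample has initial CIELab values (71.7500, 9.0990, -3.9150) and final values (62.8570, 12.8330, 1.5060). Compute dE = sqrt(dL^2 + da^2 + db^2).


dL = -8.8930, da = 3.7340, db = 5.4210
dE = sqrt((-8.8930)^2 + 3.7340^2 + 5.4210^2) = 11.0642


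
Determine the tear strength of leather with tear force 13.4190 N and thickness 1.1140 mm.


Formula: Tear strength = force / thickness
Substituting: Tear strength = 13.4190 / 1.1140
Result: 12.0458 N/mm


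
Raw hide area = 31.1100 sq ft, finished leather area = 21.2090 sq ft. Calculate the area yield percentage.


Formula: Yield = finished / raw * 100
Substituting: Yield = 21.2090 / 31.1100 * 100
Result: 68.1742 %


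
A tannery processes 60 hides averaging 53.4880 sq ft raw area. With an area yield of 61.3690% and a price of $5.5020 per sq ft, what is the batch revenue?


Raw_total = N * avg_area = 60 * 53.4880 = 3209.2800 sq ft
Finished = Raw_total * yield / 100 = 3209.2800 * 61.3690 / 100 = 1969.5030 sq ft
Value = Finished * price = 1969.5030 * 5.5020 = 10836.2057 $


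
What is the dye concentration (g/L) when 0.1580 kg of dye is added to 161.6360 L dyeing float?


Formula: Conc = dye_mass(kg) / volume(L) * 1000
Substituting: Conc = 0.1580 / 161.6360 * 1000
Result: 0.9775 g/L


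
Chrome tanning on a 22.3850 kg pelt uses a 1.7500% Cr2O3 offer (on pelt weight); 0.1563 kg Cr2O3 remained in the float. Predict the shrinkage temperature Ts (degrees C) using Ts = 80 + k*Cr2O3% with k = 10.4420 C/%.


Offered = pelt * offer_pct / 100 = 22.3850 * 1.7500 / 100 = 0.3917 kg
Uptake = offered - residual = 0.3917 - 0.1563 = 0.2354 kg
Cr2O3% on pelt = uptake / pelt * 100 = 0.2354 / 22.3850 * 100 = 1.0518 %
Ts = 80 + k * Cr2O3% = 80 + 10.4420 * 1.0518 = 90.9825 C


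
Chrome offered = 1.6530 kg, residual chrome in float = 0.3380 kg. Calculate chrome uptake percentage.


Formula: Uptake = (offered - residual) / offered * 100
Substituting: Uptake = (1.6530 - 0.3380) / 1.6530 * 100
Result: 79.5523 %


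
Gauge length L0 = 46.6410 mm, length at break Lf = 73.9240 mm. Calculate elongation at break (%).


Formula: Elongation = (Lf - L0) / L0 * 100
Substituting: Elongation = (73.9240 - 46.6410) / 46.6410 * 100
Result: 58.4957 %


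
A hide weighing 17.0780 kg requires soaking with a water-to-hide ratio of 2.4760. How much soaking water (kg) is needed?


Formula: Water = hide_weight * ratio
Substituting: Water = 17.0780 * 2.4760
Result: 42.2851 kg


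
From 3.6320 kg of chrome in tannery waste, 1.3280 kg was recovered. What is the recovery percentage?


Formula: Recovery = recovered / input * 100
Substituting: Recovery = 1.3280 / 3.6320 * 100
Result: 36.5639 %


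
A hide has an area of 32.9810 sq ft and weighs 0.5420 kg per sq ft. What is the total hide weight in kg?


Formula: Weight = area * weight_per_sqft
Substituting: Weight = 32.9810 * 0.5420
Result: 17.8757 kg


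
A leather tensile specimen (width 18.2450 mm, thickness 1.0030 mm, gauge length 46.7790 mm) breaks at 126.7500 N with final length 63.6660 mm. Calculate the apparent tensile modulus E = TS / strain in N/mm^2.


TS = F / (w * t) = 126.7500 / (18.2450 * 1.0030) = 6.9263 N/mm^2
strain = (Lf - L0) / L0 = (63.6660 - 46.7790) / 46.7790 = 0.3610
E = TS / strain = 6.9263 / 0.3610 = 19.1868 N/mm^2


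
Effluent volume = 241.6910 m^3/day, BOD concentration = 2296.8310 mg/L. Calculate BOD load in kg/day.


Formula: BOD_load = volume * conc / 1000
Substituting: BOD_load = 241.6910 * 2296.8310 / 1000
Result: 555.1234 kg/day


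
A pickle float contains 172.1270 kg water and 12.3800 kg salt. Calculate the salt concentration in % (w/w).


Formula: Conc = salt / (water + salt) * 100
Substituting: Conc = 12.3800 / (172.1270 + 12.3800) * 100
Result: 6.7098 %


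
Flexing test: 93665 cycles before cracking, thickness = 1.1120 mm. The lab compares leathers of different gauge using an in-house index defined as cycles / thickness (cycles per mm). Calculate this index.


Formula: Index = cycles / thickness
Substituting: Index = 93665 / 1.1120
Result: 84231.1151 cycles/mm


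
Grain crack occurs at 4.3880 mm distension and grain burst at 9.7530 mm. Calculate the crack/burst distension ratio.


Formula: Ratio = crack / burst
Substituting: Ratio = 4.3880 / 9.7530
Result: 0.4499


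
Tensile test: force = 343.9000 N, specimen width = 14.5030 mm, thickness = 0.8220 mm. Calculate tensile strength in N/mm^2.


Formula: TS = force / (width * thickness)
Substituting: TS = 343.9000 / (14.5030 * 0.8220)
Result: 28.8471 N/mm^2
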